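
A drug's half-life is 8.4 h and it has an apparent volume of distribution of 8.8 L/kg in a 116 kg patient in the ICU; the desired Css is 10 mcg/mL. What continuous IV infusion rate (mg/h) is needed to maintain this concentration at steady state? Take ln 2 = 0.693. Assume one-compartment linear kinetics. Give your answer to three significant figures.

Vd = 8.8 L/kg × 116 kg = 1021 L
k = 0.693/8.4 = 0.08250 h⁻¹, so CL = k·Vd = 0.08250 × 1021 = 84.23 L/h
Infusion rate = CL × Css = 84.23 × 10 = 842.3 mg/h

842 mg/h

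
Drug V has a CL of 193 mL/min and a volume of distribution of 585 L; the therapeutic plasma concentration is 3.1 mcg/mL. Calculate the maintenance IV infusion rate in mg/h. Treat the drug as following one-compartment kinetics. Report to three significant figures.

CL = 193 mL/min = 193 × 0.06 = 11.58 L/h
Maintenance depends on clearance, not Vd — rate in must match rate out.
Infusion rate = CL · Css = 11.58 L/h × 3.1 mg/L = 35.90 mg/h

35.9 mg/h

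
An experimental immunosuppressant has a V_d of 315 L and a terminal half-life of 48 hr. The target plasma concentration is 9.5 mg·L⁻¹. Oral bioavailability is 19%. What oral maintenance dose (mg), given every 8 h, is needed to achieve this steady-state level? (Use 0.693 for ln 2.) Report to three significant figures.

CL = ln 2 · Vd / t½ = 0.693 × 315.0 / 48 = 4.548 L/h
D = CL × Css × τ / F = 4.548 × 9.5 × 8 / 0.19 = 1819 mg

1820 mg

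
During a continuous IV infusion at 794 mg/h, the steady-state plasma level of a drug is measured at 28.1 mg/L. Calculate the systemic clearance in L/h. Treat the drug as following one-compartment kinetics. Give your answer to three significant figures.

28.3 L/h

At steady state, infusion rate = CL × Css, so CL = rate / Css.
CL = 794 / 28.1 = 28.26 L/h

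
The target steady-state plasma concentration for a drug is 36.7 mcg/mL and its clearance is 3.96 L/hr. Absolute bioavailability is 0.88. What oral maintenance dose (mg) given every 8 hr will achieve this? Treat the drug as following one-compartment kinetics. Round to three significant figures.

At steady state, dose per interval replaces the amount cleared in that interval: F·D/τ = CL·Css.
D = CL × Css × τ / F = 3.960 × 36.7 × 8 / 0.88 = 1321 mg

1320 mg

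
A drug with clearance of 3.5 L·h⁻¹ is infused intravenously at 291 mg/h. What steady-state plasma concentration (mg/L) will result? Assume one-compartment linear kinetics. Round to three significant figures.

83.1 mg/L

Css = rate / CL = 291 / 3.500 = 83.14 mg/L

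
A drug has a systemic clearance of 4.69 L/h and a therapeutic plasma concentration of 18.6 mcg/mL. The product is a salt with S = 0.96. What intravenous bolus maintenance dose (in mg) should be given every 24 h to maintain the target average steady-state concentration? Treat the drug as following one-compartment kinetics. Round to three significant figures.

2180 mg

At steady state, dose per interval replaces the amount cleared in that interval: S·D/τ = CL·Css.
D = CL × Css × τ / S = 4.690 × 18.6 × 24 / 0.96 = 2181 mg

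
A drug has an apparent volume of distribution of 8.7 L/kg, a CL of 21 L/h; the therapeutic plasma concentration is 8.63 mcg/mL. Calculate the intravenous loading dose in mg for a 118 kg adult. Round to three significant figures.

8860 mg

Total Vd = 8.7 × 118 = 1027 L
The loading dose fills Vd to the target concentration.
LD = Vd × C = 1027 × 8.630 = 8863 mg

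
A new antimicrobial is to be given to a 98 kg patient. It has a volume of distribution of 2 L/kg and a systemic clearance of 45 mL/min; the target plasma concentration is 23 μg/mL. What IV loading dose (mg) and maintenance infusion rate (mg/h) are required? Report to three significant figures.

(a) 4510 mg; (b) 62.1 mg/h

Total Vd = 2 × 98 = 196.0 L
Loading dose = Vd × C = 196.0 × 23 = 4508 mg
CL = 45 mL/min × 60/1000 = 2.700 L/h
Infusion rate = 2.700 L/h × 23 mg/L = 62.10 mg/h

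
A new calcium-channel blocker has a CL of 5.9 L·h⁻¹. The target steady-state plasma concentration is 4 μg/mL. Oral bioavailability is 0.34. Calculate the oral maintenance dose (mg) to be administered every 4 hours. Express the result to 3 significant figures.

278 mg

At steady state, dose per interval replaces the amount cleared in that interval: F·D/τ = CL·Css.
D = CL × Css × τ / F = 5.900 × 4 × 4 / 0.34 = 277.6 mg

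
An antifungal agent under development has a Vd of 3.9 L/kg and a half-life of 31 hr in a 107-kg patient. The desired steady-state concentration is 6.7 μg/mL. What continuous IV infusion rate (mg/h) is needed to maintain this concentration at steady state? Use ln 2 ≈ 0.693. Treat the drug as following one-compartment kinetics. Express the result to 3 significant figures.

Vd(total) = 107 kg × 3.9 L/kg = 417.3 L
CL = 0.693 × Vd / t½ = 0.693 × 417.3 / 31 = 9.329 L/h
Infusion rate = CL × Css = 9.329 × 6.7 = 62.50 mg/h

62.5 mg/h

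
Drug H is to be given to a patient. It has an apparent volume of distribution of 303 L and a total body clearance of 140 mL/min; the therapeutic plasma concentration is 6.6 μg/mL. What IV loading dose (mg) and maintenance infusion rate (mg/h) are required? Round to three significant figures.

Loading dose = Vd × C = 303.0 × 6.6 = 2000 mg
CL = 140 mL/min × 60/1000 = 8.400 L/h
Maintenance infusion rate = CL × Css = 8.400 × 6.6 = 55.44 mg/h

(a) 2000 mg; (b) 55.4 mg/h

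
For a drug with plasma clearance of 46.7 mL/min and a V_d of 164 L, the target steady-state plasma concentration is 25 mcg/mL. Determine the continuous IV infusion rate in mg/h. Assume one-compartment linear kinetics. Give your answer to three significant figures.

CL = 46.7 mL/min = 46.7 × 0.06 = 2.802 L/h
Maintenance depends on clearance, not Vd — rate in must match rate out.
R₀ = 2.802 × 25 = 70.05 mg/h

70.1 mg/h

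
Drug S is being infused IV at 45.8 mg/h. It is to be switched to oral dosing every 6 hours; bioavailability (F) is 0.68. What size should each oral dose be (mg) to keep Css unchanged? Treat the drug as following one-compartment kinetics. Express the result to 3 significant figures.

To maintain the same Css, the systemic dosing rate must be unchanged: F·D/τ = infusion rate.
D = rate × τ / F = 45.8 × 6 / 0.68 = 404.1 mg

404 mg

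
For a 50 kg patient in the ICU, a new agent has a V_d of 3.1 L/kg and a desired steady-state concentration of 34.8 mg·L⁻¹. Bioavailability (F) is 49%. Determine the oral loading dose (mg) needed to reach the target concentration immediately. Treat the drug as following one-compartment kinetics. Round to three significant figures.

Vd = 3.1 L/kg × 50 kg = 155.0 L
LD = Vd × C / F = 155.0 × 34.80 / 0.49 = 11010 mg

11000 mg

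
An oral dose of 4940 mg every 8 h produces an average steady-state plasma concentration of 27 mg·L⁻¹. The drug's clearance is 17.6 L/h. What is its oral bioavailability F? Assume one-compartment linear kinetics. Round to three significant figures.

F·D/τ = CL·Css at steady state → F = CL·Css·τ / D.
F = 17.6 × 27 × 8 / 4940 = 0.770

0.770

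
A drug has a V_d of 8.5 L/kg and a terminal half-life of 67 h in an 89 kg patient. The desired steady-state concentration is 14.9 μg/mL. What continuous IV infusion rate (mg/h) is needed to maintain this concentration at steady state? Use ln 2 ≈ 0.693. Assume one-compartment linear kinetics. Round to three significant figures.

Total Vd = 8.5 × 89 = 756.5 L
CL = ln 2 · Vd / t½ = 0.693 × 756.5 / 67 = 7.825 L/h
Infusion rate = CL × Css = 7.825 × 14.9 = 116.6 mg/h

117 mg/h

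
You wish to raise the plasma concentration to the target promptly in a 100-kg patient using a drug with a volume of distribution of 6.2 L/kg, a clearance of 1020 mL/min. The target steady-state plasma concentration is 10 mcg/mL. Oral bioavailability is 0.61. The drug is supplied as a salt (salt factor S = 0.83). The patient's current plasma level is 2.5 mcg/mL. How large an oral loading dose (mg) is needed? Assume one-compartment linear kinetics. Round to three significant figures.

9180 mg

Vd(total) = 100 kg × 6.2 L/kg = 620.0 L
Concentration deficit ΔC = 10 − 2.5 = 7.500 mg/L
LD = Vd × ΔC / F / S = 620.0 × 7.500 / 0.61 / 0.83 = 9184 mg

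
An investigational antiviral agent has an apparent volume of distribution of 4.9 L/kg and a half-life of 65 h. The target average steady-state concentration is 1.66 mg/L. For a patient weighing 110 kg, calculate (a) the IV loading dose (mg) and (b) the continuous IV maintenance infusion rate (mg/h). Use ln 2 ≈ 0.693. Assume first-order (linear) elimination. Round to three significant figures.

Total Vd = 4.9 × 110 = 539.0 L
LD = Vd × C = 539.0 × 1.66 = 894.7 mg
CL = 0.693 × Vd / t½ = 0.693 × 539.0 / 65 = 5.747 L/h
Infusion rate = CL × Css = 5.747 × 1.66 = 9.540 mg/h

(a) 895 mg; (b) 9.54 mg/h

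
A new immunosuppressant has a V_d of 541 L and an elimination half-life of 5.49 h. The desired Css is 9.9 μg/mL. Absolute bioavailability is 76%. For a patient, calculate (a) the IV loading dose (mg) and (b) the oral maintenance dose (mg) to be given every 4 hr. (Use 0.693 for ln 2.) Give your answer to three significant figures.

(a) 5360 mg; (b) 3560 mg

LD = Vd × C = 541.0 × 9.9 = 5356 mg
CL = 0.693 × Vd / t½ = 0.693 × 541.0 / 5.49 = 68.29 L/h
D = CL × Css × τ / F = 68.29 × 9.9 × 4 / 0.76 = 3558 mg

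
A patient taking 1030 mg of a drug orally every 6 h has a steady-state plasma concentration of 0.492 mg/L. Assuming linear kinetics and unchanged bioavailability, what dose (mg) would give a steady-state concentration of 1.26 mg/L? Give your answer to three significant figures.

2640 mg

With linear kinetics, Css is proportional to dose rate (D/τ) at fixed clearance.
D₂ = D₁ × (Css,target / Css,current) = 1030 × 1.26/0.492 = 2638 mg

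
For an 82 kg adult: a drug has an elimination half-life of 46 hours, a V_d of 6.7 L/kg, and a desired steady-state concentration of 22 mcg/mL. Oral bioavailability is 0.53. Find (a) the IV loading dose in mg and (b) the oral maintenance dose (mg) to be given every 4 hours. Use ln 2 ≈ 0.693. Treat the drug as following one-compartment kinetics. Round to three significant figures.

Total Vd = 6.7 × 82 = 549.4 L
LD = Vd × C = 549.4 × 22 = 12090 mg
CL = 0.693 × Vd / t½ = 0.693 × 549.4 / 46 = 8.277 L/h
D = CL × Css × τ / F = 8.277 × 22 × 4 / 0.53 = 1374 mg

(a) 12100 mg; (b) 1370 mg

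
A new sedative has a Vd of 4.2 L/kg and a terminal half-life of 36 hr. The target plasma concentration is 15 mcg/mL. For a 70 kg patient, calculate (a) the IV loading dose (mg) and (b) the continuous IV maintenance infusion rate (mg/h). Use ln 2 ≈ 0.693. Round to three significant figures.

Vd(total) = 70 kg × 4.2 L/kg = 294.0 L
LD = Vd × C = 294.0 × 15 = 4410 mg
CL = 0.693 × Vd / t½ = 0.693 × 294.0 / 36 = 5.660 L/h
Infusion rate = CL × Css = 5.660 × 15 = 84.90 mg/h

(a) 4410 mg; (b) 84.9 mg/h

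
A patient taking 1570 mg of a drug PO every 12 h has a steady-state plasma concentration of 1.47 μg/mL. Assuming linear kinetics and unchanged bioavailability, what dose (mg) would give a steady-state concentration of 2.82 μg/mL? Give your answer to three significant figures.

3010 mg

For first-order elimination, Css ∝ F·D/(CL·τ); F and CL are unchanged, so Css ∝ D/τ.
D₂ = D₁ × (Css,target / Css,current) = 1570 × 2.82/1.47 = 3012 mg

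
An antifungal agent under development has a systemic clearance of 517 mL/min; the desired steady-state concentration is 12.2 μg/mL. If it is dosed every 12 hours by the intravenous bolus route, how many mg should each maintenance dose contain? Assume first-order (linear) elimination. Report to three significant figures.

CL = 517 mL/min × 60/1000 = 31.02 L/h
D = CL × Css × τ = 31.02 × 12.2 × 12 = 4541 mg

4540 mg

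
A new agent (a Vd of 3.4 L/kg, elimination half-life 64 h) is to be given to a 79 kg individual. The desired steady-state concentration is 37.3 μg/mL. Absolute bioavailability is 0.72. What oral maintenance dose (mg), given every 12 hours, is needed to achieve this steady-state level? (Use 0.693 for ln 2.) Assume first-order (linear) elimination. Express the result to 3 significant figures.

1810 mg

Total Vd = 3.4 × 79 = 268.6 L
k = 0.693/64 = 0.01083 h⁻¹, so CL = k·Vd = 0.01083 × 268.6 = 2.909 L/h
D = CL × Css × τ / F = 2.909 × 37.3 × 12 / 0.72 = 1808 mg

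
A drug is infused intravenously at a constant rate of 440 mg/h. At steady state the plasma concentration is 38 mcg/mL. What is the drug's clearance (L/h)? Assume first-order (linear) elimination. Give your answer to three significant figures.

At steady state, infusion rate = CL × Css, so CL = rate / Css.
CL = 440 / 38 = 11.58 L/h

11.6 L/h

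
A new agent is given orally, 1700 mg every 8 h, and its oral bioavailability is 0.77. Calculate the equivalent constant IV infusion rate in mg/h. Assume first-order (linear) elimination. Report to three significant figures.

Equivalent systemic input: infusion rate = F·D/τ.
Rate = 0.77 × 1700 / 8 = 163.6 mg/h

164 mg/h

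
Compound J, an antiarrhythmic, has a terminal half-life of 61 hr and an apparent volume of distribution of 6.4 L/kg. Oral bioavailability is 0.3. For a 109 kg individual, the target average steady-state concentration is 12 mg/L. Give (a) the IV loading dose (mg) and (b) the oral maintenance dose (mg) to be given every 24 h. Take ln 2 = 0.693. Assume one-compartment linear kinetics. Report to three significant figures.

Vd = 6.4 L/kg × 109 kg = 697.6 L
LD = Vd × C = 697.6 × 12 = 8371 mg
CL = 0.693 × Vd / t½ = 0.693 × 697.6 / 61 = 7.925 L/h
D = CL × Css × τ / F = 7.925 × 12 × 24 / 0.3 = 7608 mg

(a) 8370 mg; (b) 7610 mg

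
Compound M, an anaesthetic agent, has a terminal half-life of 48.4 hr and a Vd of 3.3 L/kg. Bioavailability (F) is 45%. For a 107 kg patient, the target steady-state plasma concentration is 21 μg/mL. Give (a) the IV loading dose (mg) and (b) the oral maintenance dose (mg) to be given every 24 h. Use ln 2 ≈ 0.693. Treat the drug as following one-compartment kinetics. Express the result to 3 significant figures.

Total Vd = 3.3 × 107 = 353.1 L
LD = Vd × C = 353.1 × 21 = 7415 mg
CL = 0.693 × Vd / t½ = 0.693 × 353.1 / 48.4 = 5.056 L/h
D = CL × Css × τ / F = 5.056 × 21 × 24 / 0.45 = 5663 mg

(a) 7420 mg; (b) 5660 mg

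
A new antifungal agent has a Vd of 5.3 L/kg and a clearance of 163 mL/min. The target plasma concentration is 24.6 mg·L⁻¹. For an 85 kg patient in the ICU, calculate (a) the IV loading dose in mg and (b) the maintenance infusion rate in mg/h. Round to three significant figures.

Vd = 5.3 L/kg × 85 kg = 450.5 L
Loading: fill Vd to C_target → 450.5 L × 24.6 mg/L = 11080 mg
Convert clearance: 163 mL/min × 60 min/h ÷ 1000 mL/L = 9.780 L/h
Maintenance: replace elimination → rate = CL × Css = 9.780 × 24.6 = 240.6 mg/h

(a) 11100 mg; (b) 241 mg/h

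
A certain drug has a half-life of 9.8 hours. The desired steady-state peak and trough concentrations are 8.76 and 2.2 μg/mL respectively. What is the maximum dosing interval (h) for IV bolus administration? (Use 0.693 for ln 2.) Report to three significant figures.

19.5 h

k = 0.693 / t½ = 0.693 / 9.8 = 0.07071 h⁻¹
Between IV bolus doses, concentration decays as C = C₀·e^(−kτ), so C_peak/C_trough = e^(kτ).
τ_max = ln(C_peak/C_trough) / k = ln(8.76/2.2) / 0.07071 = 1.382 / 0.07071 = 19.54 h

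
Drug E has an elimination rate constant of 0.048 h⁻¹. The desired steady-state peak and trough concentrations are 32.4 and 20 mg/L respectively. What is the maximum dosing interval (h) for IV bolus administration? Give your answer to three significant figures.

10.1 h

Between IV bolus doses, concentration decays as C = C₀·e^(−kτ), so C_peak/C_trough = e^(kτ).
τ_max = ln(C_peak/C_trough) / k = ln(32.4/20) / 0.04800 = 0.4824 / 0.04800 = 10.05 h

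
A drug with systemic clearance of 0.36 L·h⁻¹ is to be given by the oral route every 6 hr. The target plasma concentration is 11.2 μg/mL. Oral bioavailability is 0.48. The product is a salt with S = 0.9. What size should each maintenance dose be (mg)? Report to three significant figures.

56.0 mg

At steady state, dose per interval replaces the amount cleared in that interval: F·S·D/τ = CL·Css.
D = CL × Css × τ / F / S = 0.3600 × 11.2 × 6 / 0.48 / 0.9 = 56.00 mg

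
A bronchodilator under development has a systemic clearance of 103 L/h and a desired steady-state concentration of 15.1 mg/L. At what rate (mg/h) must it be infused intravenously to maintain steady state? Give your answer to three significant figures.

R₀ = 103.0 × 15.1 = 1555 mg/h

1560 mg/h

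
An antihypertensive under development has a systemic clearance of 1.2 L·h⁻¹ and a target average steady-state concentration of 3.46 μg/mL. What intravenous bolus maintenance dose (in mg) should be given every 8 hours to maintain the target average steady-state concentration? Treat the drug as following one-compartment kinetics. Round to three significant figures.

At steady state, dose per interval replaces the amount cleared in that interval: D/τ = CL·Css.
D = CL × Css × τ = 1.200 × 3.46 × 8 = 33.22 mg

33.2 mg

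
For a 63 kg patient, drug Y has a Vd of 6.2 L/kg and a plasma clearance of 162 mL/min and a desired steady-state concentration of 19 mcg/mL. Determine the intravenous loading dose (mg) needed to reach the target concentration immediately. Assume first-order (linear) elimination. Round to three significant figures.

Total Vd = 6.2 × 63 = 390.6 L
LD = Vd × C = 390.6 × 19.00 = 7421 mg

7420 mg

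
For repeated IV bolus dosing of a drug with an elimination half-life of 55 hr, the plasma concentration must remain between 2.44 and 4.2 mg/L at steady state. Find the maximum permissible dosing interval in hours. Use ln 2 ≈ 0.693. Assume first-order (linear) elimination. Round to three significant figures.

43.1 h

k = 0.693 / t½ = 0.693 / 55 = 0.01260 h⁻¹
Between IV bolus doses, concentration decays as C = C₀·e^(−kτ), so C_peak/C_trough = e^(kτ).
τ_max = ln(C_peak/C_trough) / k = ln(4.2/2.44) / 0.01260 = 0.5431 / 0.01260 = 43.10 h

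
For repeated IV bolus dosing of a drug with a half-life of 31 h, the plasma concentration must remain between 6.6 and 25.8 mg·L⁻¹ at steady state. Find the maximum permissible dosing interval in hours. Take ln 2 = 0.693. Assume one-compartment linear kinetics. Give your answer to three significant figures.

61.0 h

k = 0.693 / t½ = 0.693 / 31 = 0.02235 h⁻¹
Between IV bolus doses, concentration decays as C = C₀·e^(−kτ), so C_peak/C_trough = e^(kτ).
τ_max = ln(C_peak/C_trough) / k = ln(25.8/6.6) / 0.02235 = 1.363 / 0.02235 = 60.98 h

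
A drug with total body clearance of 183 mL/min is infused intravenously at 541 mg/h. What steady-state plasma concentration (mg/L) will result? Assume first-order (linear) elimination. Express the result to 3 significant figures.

Convert clearance: 183 mL/min × 60 min/h ÷ 1000 mL/L = 10.98 L/h
Css = rate / CL = 541 / 10.98 = 49.27 mg/L

49.3 mg/L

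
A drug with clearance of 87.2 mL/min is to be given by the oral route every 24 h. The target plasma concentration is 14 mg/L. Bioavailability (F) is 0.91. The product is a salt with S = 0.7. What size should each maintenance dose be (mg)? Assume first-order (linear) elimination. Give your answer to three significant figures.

2760 mg

CL = 87.2 mL/min × 60/1000 = 5.232 L/h
At steady state, dose per interval replaces the amount cleared in that interval: F·S·D/τ = CL·Css.
D = CL × Css × τ / F / S = 5.232 × 14 × 24 / 0.91 / 0.7 = 2760 mg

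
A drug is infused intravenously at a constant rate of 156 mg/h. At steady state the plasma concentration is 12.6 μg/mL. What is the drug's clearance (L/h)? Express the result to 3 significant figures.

12.4 L/h

At steady state, infusion rate = CL × Css, so CL = rate / Css.
CL = 156 / 12.6 = 12.38 L/h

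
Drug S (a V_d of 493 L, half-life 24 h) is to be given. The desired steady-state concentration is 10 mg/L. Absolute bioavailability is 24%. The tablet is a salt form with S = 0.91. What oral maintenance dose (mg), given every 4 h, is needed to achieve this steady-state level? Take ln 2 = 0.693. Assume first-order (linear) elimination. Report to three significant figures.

2610 mg

k = 0.693/24 = 0.02888 h⁻¹, so CL = k·Vd = 0.02888 × 493.0 = 14.24 L/h
D = CL × Css × τ / F / S = 14.24 × 10 × 4 / 0.24 / 0.91 = 2608 mg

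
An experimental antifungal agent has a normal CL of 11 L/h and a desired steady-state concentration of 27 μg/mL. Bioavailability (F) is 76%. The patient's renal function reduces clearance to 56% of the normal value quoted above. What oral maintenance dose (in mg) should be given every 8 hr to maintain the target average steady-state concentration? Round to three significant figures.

Patient clearance = 0.56 × 11.00 = 6.160 L/h
At steady state, dose per interval replaces the amount cleared in that interval: F·D/τ = CL·Css.
D = CL × Css × τ / F = 6.160 × 27 × 8 / 0.76 = 1751 mg

1750 mg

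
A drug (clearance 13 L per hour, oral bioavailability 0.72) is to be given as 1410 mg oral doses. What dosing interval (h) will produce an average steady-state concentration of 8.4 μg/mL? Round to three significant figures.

9.30 h

F·D/τ = CL·Css → τ = F·D / (CL·Css).
τ = 0.72 × 1410 / (13 × 8.4) = 9.297 h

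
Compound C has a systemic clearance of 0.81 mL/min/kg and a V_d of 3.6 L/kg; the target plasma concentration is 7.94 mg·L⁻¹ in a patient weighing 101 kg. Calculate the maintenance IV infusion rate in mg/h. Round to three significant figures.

39.0 mg/h

CL = 0.81 mL/min/kg × 101 kg = 81.81 mL/min = 81.81 × 60/1000 = 4.909 L/h
Infusion rate = CL · Css = 4.909 L/h × 7.94 mg/L = 38.98 mg/h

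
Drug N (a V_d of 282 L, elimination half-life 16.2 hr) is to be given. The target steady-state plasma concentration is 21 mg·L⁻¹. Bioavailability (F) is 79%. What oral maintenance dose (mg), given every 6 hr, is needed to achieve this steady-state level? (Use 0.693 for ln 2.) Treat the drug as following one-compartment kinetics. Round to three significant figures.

1920 mg

CL = ln 2 · Vd / t½ = 0.693 × 282.0 / 16.2 = 12.06 L/h
D = CL × Css × τ / F = 12.06 × 21 × 6 / 0.79 = 1923 mg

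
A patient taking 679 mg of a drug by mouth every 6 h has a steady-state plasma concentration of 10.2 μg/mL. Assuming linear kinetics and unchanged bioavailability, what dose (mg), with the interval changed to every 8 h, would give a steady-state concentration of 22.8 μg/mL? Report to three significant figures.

2020 mg

For first-order elimination, Css ∝ F·D/(CL·τ); F and CL are unchanged, so Css ∝ D/τ.
D₂ = D₁ × (Css,target / Css,current) × (τ₂/τ₁) = 679 × (22.8/10.2) × (8/6) = 2024 mg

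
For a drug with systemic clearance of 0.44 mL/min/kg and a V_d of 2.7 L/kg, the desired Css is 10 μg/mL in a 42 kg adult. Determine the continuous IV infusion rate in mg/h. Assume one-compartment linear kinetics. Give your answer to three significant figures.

11.1 mg/h

CL = 0.44 mL/min/kg × 42 kg = 18.48 mL/min = 18.48 × 60/1000 = 1.109 L/h
Rate = CL × Css = 1.109 × 10 = 11.09 mg/h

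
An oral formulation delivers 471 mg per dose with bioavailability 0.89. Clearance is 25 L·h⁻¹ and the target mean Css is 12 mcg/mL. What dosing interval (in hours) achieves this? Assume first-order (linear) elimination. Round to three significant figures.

1.40 h

F·D/τ = CL·Css → τ = F·D / (CL·Css).
τ = 0.89 × 471 / (25 × 12) = 1.397 h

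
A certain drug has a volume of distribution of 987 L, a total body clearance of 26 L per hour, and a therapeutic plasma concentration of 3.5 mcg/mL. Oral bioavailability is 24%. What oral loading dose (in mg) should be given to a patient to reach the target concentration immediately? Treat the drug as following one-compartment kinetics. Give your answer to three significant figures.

LD = Vd × C / F = 987.0 × 3.500 / 0.24 = 14390 mg

14400 mg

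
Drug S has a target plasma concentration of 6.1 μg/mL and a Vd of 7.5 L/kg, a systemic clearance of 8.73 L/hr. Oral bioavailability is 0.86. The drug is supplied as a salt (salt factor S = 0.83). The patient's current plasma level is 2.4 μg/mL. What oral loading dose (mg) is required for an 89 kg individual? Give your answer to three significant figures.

Total Vd = 7.5 × 89 = 667.5 L
Concentration deficit ΔC = 6.1 − 2.4 = 3.700 mg/L
LD = Vd × ΔC / F / S = 667.5 × 3.700 / 0.86 / 0.83 = 3460 mg

3460 mg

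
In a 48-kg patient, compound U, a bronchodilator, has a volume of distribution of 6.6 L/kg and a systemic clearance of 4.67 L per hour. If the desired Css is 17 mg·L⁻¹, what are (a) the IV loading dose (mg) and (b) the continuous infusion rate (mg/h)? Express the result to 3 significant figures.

Total Vd = 6.6 × 48 = 316.8 L
LD = Vd · C_target = 316.8 × 17 = 5386 mg
Maintenance infusion rate = CL × Css = 4.670 × 17 = 79.39 mg/h

(a) 5390 mg; (b) 79.4 mg/h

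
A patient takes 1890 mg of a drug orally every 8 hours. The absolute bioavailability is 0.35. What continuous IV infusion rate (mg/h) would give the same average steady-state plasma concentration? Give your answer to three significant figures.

82.7 mg/h

Equivalent systemic input: infusion rate = F·D/τ.
Rate = 0.35 × 1890 / 8 = 82.69 mg/h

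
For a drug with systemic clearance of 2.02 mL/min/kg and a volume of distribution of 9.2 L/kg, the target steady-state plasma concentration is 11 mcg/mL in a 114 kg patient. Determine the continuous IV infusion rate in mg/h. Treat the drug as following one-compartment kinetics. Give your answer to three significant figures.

152 mg/h

CL = 2.02 mL/min/kg × 114 kg = 230.3 mL/min = 230.3 × 60/1000 = 13.82 L/h
At steady state, infusion rate equals elimination rate: rate in = CL × Css.
Infusion rate = CL · Css = 13.82 L/h × 11 mg/L = 152.0 mg/h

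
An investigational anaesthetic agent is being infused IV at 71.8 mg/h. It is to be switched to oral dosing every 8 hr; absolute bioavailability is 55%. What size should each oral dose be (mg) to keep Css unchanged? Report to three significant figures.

To maintain the same Css, the systemic dosing rate must be unchanged: F·D/τ = infusion rate.
D = rate × τ / F = 71.8 × 8 / 0.55 = 1044 mg

1040 mg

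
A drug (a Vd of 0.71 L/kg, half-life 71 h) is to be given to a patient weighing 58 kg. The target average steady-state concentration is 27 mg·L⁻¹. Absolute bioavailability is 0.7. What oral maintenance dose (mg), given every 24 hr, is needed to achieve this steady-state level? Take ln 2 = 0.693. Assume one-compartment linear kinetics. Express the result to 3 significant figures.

372 mg

Vd = 0.71 L/kg × 58 kg = 41.18 L
k = 0.693/71 = 0.009761 h⁻¹, so CL = k·Vd = 0.009761 × 41.18 = 0.4020 L/h
D = CL × Css × τ / F = 0.4020 × 27 × 24 / 0.7 = 372.1 mg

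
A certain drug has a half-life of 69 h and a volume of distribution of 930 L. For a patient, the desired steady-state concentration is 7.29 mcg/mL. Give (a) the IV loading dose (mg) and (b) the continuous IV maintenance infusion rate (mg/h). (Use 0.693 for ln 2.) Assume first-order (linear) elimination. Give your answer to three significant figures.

LD = Vd × C = 930.0 × 7.29 = 6780 mg
CL = 0.693 × Vd / t½ = 0.693 × 930.0 / 69 = 9.340 L/h
Infusion rate = CL × Css = 9.340 × 7.29 = 68.09 mg/h

(a) 6780 mg; (b) 68.1 mg/h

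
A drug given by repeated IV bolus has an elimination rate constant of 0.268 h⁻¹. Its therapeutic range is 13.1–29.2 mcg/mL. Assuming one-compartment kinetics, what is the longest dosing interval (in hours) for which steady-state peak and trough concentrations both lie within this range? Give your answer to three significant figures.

2.99 h

Between IV bolus doses, concentration decays as C = C₀·e^(−kτ), so C_peak/C_trough = e^(kτ).
τ_max = ln(C_peak/C_trough) / k = ln(29.2/13.1) / 0.2680 = 0.8016 / 0.2680 = 2.991 h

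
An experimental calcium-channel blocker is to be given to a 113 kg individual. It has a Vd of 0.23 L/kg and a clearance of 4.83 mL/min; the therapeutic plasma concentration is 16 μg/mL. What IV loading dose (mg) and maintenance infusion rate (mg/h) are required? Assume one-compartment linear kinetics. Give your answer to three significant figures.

Vd(total) = 113 kg × 0.23 L/kg = 25.99 L
LD = Vd · C_target = 25.99 × 16 = 415.8 mg
CL = 4.83 mL/min = 4.83 × 0.06 = 0.2898 L/h
Maintenance: replace elimination → rate = CL × Css = 0.2898 × 16 = 4.637 mg/h

(a) 416 mg; (b) 4.64 mg/h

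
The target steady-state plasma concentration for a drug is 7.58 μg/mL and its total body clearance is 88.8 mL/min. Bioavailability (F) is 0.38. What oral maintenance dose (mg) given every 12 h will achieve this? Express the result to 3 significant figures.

Convert clearance: 88.8 mL/min × 60 min/h ÷ 1000 mL/L = 5.328 L/h
D = CL × Css × τ / F = 5.328 × 7.58 × 12 / 0.38 = 1275 mg

1280 mg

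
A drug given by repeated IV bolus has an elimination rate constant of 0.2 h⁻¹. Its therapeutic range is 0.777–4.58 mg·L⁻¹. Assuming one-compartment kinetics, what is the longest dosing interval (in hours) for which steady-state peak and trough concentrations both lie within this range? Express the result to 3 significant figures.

8.87 h

Between IV bolus doses, concentration decays as C = C₀·e^(−kτ), so C_peak/C_trough = e^(kτ).
τ_max = ln(C_peak/C_trough) / k = ln(4.58/0.777) / 0.2000 = 1.774 / 0.2000 = 8.870 h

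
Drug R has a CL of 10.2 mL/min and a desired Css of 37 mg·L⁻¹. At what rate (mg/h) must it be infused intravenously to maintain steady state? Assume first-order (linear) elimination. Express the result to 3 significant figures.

22.6 mg/h

Convert clearance: 10.2 mL/min × 60 min/h ÷ 1000 mL/L = 0.6120 L/h
At steady state, infusion rate equals elimination rate: rate in = CL × Css.
Rate = CL × Css = 0.6120 × 37 = 22.64 mg/h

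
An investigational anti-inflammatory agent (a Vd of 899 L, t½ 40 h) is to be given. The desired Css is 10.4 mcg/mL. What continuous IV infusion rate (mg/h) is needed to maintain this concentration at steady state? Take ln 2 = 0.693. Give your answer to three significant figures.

CL = ln 2 · Vd / t½ = 0.693 × 899.0 / 40 = 15.58 L/h
Infusion rate = CL × Css = 15.58 × 10.4 = 162.0 mg/h

162 mg/h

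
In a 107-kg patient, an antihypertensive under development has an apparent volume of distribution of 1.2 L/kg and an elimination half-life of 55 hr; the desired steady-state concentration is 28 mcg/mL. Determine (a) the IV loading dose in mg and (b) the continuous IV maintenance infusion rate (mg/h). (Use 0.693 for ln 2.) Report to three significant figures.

(a) 3600 mg; (b) 45.3 mg/h

Total Vd = 1.2 × 107 = 128.4 L
LD = Vd × C = 128.4 × 28 = 3595 mg
CL = 0.693 × Vd / t½ = 0.693 × 128.4 / 55 = 1.618 L/h
Infusion rate = CL × Css = 1.618 × 28 = 45.30 mg/h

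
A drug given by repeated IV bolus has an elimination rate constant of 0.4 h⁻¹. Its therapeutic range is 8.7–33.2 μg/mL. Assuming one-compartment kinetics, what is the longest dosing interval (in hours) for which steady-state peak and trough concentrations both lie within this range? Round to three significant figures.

Between IV bolus doses, concentration decays as C = C₀·e^(−kτ), so C_peak/C_trough = e^(kτ).
τ_max = ln(C_peak/C_trough) / k = ln(33.2/8.7) / 0.4000 = 1.339 / 0.4000 = 3.348 h

3.35 h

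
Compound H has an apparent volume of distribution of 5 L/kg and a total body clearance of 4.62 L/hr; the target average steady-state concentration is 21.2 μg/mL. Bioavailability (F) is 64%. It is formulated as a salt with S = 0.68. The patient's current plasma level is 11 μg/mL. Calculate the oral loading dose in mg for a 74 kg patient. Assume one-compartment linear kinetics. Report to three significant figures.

8670 mg

Vd = 5 L/kg × 74 kg = 370.0 L
The loading dose fills Vd to the target concentration.
Concentration deficit ΔC = 21.2 − 11 = 10.20 mg/L
LD = Vd × ΔC / F / S = 370.0 × 10.20 / 0.64 / 0.68 = 8672 mg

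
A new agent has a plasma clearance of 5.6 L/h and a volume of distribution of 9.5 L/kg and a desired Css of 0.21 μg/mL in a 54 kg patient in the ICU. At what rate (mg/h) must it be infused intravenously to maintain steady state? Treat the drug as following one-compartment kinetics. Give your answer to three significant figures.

Rate = CL × Css = 5.600 × 0.21 = 1.176 mg/h

1.18 mg/h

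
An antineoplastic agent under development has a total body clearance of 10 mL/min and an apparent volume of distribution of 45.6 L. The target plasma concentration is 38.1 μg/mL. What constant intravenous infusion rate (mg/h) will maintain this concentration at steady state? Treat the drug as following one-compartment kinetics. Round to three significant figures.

Convert clearance: 10 mL/min × 60 min/h ÷ 1000 mL/L = 0.6000 L/h
R₀ = 0.6000 × 38.1 = 22.86 mg/h

22.9 mg/h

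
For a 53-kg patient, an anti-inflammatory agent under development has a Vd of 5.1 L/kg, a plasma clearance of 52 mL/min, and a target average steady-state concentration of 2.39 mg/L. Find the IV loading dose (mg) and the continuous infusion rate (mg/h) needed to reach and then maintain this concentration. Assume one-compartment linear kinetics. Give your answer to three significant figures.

(a) 646 mg; (b) 7.46 mg/h

Vd(total) = 53 kg × 5.1 L/kg = 270.3 L
Loading: fill Vd to C_target → 270.3 L × 2.39 mg/L = 646.0 mg
Convert clearance: 52 mL/min × 60 min/h ÷ 1000 mL/L = 3.120 L/h
Infusion rate = 3.120 L/h × 2.39 mg/L = 7.457 mg/h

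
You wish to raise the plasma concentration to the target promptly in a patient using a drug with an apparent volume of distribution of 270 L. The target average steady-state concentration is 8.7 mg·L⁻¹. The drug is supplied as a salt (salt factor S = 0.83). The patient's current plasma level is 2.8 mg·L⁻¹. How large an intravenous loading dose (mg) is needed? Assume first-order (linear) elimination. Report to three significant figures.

Concentration deficit ΔC = 8.7 − 2.8 = 5.900 mg/L
LD = Vd × ΔC / S = 270.0 × 5.900 / 0.83 = 1919 mg

1920 mg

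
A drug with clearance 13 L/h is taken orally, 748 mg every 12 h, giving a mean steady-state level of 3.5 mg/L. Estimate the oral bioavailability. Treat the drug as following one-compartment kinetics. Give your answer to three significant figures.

F·D/τ = CL·Css at steady state → F = CL·Css·τ / D.
F = 13 × 3.5 × 12 / 748 = 0.730

0.730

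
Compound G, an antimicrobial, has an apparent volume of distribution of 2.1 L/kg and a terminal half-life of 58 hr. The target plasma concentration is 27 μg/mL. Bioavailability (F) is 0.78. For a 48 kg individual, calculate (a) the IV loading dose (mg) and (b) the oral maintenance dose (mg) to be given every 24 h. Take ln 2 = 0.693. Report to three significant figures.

(a) 2720 mg; (b) 1000 mg

Vd(total) = 48 kg × 2.1 L/kg = 100.8 L
LD = Vd × C = 100.8 × 27 = 2722 mg
CL = 0.693 × Vd / t½ = 0.693 × 100.8 / 58 = 1.204 L/h
D = CL × Css × τ / F = 1.204 × 27 × 24 / 0.78 = 1000 mg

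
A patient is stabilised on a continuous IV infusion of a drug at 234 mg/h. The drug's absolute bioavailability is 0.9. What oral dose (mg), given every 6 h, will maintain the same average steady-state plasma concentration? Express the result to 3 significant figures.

To maintain the same Css, the systemic dosing rate must be unchanged: F·D/τ = infusion rate.
D = rate × τ / F = 234 × 6 / 0.9 = 1560 mg

1560 mg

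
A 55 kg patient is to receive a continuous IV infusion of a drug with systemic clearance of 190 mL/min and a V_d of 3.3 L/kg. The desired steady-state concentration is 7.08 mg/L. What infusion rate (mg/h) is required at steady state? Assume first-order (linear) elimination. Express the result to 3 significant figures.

Convert clearance: 190 mL/min × 60 min/h ÷ 1000 mL/L = 11.40 L/h
Rate = CL × Css = 11.40 × 7.08 = 80.71 mg/h

80.7 mg/h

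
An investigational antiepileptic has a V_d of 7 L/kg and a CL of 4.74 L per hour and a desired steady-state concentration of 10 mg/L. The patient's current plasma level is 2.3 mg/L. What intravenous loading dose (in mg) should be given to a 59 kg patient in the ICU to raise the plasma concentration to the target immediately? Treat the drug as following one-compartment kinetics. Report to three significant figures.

Total Vd = 7 × 59 = 413.0 L
Loading dose depends on Vd (not clearance): it fills the distribution volume.
Concentration deficit ΔC = 10 − 2.3 = 7.700 mg/L
LD = Vd × ΔC = 413.0 × 7.700 = 3180 mg

3180 mg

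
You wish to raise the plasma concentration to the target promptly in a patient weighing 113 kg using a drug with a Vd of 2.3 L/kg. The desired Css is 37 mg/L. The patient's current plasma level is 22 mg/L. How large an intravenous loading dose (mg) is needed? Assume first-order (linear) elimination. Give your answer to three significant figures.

Total Vd = 2.3 × 113 = 259.9 L
The loading dose fills Vd to the target concentration.
Concentration deficit ΔC = 37 − 22 = 15.00 mg/L
LD = Vd × ΔC = 259.9 × 15.00 = 3899 mg

3900 mg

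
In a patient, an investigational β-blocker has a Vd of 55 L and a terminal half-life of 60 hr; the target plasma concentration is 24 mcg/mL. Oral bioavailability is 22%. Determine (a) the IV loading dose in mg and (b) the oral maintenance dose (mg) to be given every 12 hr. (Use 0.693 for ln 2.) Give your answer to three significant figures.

(a) 1320 mg; (b) 832 mg

LD = Vd × C = 55.00 × 24 = 1320 mg
CL = 0.693 × Vd / t½ = 0.693 × 55.00 / 60 = 0.6353 L/h
D = CL × Css × τ / F = 0.6353 × 24 × 12 / 0.22 = 831.7 mg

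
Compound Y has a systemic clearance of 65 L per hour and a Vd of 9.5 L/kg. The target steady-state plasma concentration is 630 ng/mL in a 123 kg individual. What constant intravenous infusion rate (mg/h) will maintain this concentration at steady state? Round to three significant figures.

C = 630 ng/mL = 0.6300 mg/L
At steady state, infusion rate equals elimination rate: rate in = CL × Css.
Rate = CL × Css = 65.00 × 0.63 = 40.95 mg/h

41.0 mg/h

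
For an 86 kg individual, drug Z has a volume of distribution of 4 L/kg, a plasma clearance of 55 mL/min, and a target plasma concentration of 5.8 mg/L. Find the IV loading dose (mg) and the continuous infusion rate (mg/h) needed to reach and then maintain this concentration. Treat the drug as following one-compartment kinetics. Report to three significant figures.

Vd(total) = 86 kg × 4 L/kg = 344.0 L
LD = Vd · C_target = 344.0 × 5.8 = 1995 mg
CL = 55 mL/min × 60/1000 = 3.300 L/h
Maintenance infusion rate = CL × Css = 3.300 × 5.8 = 19.14 mg/h

(a) 2000 mg; (b) 19.1 mg/h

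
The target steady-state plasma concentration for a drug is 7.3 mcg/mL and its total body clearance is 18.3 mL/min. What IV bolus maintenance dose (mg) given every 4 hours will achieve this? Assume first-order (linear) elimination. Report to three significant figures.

CL = 18.3 mL/min × 60/1000 = 1.098 L/h
D = CL × Css × τ = 1.098 × 7.3 × 4 = 32.06 mg

32.1 mg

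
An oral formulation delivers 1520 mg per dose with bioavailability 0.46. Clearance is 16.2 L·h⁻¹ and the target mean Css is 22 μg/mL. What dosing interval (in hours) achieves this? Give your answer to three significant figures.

F·D/τ = CL·Css → τ = F·D / (CL·Css).
τ = 0.46 × 1520 / (16.2 × 22) = 1.962 h

1.96 h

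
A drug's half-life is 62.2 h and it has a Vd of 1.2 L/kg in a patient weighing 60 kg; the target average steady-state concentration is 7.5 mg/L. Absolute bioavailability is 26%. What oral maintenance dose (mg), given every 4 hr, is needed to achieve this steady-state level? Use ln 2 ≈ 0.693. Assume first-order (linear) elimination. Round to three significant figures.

Vd = 1.2 L/kg × 60 kg = 72.00 L
CL = ln 2 · Vd / t½ = 0.693 × 72.00 / 62.2 = 0.8022 L/h
D = CL × Css × τ / F = 0.8022 × 7.5 × 4 / 0.26 = 92.56 mg

92.6 mg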